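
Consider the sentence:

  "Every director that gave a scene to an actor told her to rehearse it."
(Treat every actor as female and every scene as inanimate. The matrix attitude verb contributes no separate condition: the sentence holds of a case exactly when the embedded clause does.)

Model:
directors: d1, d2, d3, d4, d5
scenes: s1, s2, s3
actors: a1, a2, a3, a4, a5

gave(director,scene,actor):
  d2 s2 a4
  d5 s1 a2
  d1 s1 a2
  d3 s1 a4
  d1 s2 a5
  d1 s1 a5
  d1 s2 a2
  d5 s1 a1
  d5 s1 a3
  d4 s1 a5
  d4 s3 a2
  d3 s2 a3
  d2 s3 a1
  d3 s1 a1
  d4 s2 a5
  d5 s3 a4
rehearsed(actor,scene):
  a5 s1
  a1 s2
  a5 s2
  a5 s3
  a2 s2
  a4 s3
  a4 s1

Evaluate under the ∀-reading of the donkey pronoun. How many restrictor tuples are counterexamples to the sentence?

"her" takes "an actor" as antecedent and "it" takes "a scene"; both are donkey pronouns co-varying with the restrictor.
Strong reading: for every (d,s,a) with gave(d,s,a), rehearsed(a,s).
Restrictor triples: (d1,s1,a2)→rehearsed(a2,s1) ✗  (d1,s1,a5)→rehearsed(a5,s1) ✓  (d1,s2,a2)→rehearsed(a2,s2) ✓  (d1,s2,a5)→rehearsed(a5,s2) ✓  (d2,s2,a4)→rehearsed(a4,s2) ✗  (d2,s3,a1)→rehearsed(a1,s3) ✗  (d3,s1,a1)→rehearsed(a1,s1) ✗  (d3,s1,a4)→rehearsed(a4,s1) ✓  (d3,s2,a3)→rehearsed(a3,s2) ✗  (d4,s1,a5)→rehearsed(a5,s1) ✓  (d4,s2,a5)→rehearsed(a5,s2) ✓  (d4,s3,a2)→rehearsed(a2,s3) ✗  (d5,s1,a1)→rehearsed(a1,s1) ✗  (d5,s1,a2)→rehearsed(a2,s1) ✗  (d5,s1,a3)→rehearsed(a3,s1) ✗  (d5,s3,a4)→rehearsed(a4,s3) ✓
Counterexamples (restrictor triples failing the scope): 9.

9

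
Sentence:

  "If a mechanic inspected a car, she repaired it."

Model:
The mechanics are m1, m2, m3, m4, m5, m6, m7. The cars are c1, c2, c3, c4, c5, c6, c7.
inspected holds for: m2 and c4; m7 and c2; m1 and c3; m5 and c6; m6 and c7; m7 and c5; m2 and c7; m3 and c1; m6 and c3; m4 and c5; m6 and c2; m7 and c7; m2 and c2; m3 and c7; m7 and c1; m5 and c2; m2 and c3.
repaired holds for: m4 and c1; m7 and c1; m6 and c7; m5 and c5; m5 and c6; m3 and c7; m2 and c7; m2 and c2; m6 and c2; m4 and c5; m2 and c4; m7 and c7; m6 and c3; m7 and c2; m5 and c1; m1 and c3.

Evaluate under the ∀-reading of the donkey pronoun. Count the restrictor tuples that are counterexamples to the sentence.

4

"it" takes "a car" as antecedent — a donkey pronoun bound across the clause boundary.
Strong reading: for every (m,c) with inspected(m,c), repaired(m,c).
Restrictor pairs: (m1,c3) ✓  (m2,c2) ✓  (m2,c3) ✗  (m2,c4) ✓  (m2,c7) ✓  (m3,c1) ✗  (m3,c7) ✓  (m4,c5) ✓  (m5,c2) ✗  (m5,c6) ✓  (m6,c2) ✓  (m6,c3) ✓  (m6,c7) ✓  (m7,c1) ✓  (m7,c2) ✓  (m7,c5) ✗  (m7,c7) ✓
Counterexamples (restrictor pairs failing the scope): 4.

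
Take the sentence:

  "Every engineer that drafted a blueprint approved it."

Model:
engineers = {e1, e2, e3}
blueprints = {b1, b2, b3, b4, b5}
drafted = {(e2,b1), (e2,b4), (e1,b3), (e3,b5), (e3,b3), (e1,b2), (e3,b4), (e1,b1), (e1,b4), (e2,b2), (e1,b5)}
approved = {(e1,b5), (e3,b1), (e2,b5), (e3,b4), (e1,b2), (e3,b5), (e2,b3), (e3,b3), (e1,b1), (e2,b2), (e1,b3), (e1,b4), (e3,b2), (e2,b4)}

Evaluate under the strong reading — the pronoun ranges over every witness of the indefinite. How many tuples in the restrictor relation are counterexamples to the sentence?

"it" takes "a blueprint" as antecedent — a donkey pronoun bound across the clause boundary.
Strong reading: for every (e,b) with drafted(e,b), approved(e,b).
Restrictor pairs: (e1,b1) ✓  (e1,b2) ✓  (e1,b3) ✓  (e1,b4) ✓  (e1,b5) ✓  (e2,b1) ✗  (e2,b2) ✓  (e2,b4) ✓  (e3,b3) ✓  (e3,b4) ✓  (e3,b5) ✓
Counterexamples (restrictor pairs failing the scope): 1.

1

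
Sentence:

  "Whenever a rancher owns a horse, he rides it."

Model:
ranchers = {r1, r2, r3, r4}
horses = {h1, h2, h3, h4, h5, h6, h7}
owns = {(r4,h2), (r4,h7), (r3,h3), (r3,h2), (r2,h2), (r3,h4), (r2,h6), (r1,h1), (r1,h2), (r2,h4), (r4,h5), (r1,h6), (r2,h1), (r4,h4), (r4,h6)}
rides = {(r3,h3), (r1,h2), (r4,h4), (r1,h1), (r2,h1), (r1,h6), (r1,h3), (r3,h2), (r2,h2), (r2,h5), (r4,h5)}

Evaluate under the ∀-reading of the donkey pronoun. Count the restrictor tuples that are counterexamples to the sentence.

"it" takes "a horse" as antecedent — a donkey pronoun bound across the clause boundary.
Strong reading: for every (r,h) with owns(r,h), rides(r,h).
Restrictor pairs: (r1,h1) ✓  (r1,h2) ✓  (r1,h6) ✓  (r2,h1) ✓  (r2,h2) ✓  (r2,h4) ✗  (r2,h6) ✗  (r3,h2) ✓  (r3,h3) ✓  (r3,h4) ✗  (r4,h2) ✗  (r4,h4) ✓  (r4,h5) ✓  (r4,h6) ✗  (r4,h7) ✗
Counterexamples (restrictor pairs failing the scope): 6.

6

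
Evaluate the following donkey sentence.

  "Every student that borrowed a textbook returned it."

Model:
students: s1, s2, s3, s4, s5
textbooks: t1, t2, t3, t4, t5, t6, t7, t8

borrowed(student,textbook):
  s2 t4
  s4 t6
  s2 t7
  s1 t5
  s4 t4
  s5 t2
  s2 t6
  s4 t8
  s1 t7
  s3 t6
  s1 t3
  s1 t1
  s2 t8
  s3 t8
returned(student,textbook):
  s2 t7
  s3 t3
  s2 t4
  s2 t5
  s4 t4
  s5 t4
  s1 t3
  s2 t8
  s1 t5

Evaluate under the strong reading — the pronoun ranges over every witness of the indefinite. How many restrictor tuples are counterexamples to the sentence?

8

"it" takes "a textbook" as antecedent — a donkey pronoun bound across the clause boundary.
Strong reading: for every (s,t) with borrowed(s,t), returned(s,t).
Restrictor pairs: (s1,t1) ✗  (s1,t3) ✓  (s1,t5) ✓  (s1,t7) ✗  (s2,t4) ✓  (s2,t6) ✗  (s2,t7) ✓  (s2,t8) ✓  (s3,t6) ✗  (s3,t8) ✗  (s4,t4) ✓  (s4,t6) ✗  (s4,t8) ✗  (s5,t2) ✗
Counterexamples (restrictor pairs failing the scope): 8.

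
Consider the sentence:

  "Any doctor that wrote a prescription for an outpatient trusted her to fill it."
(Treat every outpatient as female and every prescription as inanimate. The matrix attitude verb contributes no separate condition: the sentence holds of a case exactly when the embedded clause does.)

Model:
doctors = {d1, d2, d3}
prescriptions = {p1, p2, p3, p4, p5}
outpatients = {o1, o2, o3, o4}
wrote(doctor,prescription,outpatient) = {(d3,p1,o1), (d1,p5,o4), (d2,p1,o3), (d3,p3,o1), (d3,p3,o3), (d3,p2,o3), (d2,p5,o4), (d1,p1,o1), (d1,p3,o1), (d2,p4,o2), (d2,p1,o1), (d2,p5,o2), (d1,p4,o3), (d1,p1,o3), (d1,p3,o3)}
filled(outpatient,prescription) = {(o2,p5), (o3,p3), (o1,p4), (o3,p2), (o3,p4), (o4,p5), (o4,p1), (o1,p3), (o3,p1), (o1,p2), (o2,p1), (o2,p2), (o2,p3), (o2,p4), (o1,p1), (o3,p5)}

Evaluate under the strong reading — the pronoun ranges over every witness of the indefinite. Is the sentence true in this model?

"her" takes "an outpatient" as antecedent and "it" takes "a prescription"; both are donkey pronouns co-varying with the restrictor.
Strong reading: for every (d,p,o) with wrote(d,p,o), filled(o,p).
Restrictor triples: (d1,p1,o1)→filled(o1,p1) ✓  (d1,p1,o3)→filled(o3,p1) ✓  (d1,p3,o1)→filled(o1,p3) ✓  (d1,p3,o3)→filled(o3,p3) ✓  (d1,p4,o3)→filled(o3,p4) ✓  (d1,p5,o4)→filled(o4,p5) ✓  (d2,p1,o1)→filled(o1,p1) ✓  (d2,p1,o3)→filled(o3,p1) ✓  (d2,p4,o2)→filled(o2,p4) ✓  (d2,p5,o2)→filled(o2,p5) ✓  (d2,p5,o4)→filled(o4,p5) ✓  (d3,p1,o1)→filled(o1,p1) ✓  (d3,p2,o3)→filled(o3,p2) ✓  (d3,p3,o1)→filled(o1,p3) ✓  (d3,p3,o3)→filled(o3,p3) ✓
Every restrictor triple satisfies the scope.

True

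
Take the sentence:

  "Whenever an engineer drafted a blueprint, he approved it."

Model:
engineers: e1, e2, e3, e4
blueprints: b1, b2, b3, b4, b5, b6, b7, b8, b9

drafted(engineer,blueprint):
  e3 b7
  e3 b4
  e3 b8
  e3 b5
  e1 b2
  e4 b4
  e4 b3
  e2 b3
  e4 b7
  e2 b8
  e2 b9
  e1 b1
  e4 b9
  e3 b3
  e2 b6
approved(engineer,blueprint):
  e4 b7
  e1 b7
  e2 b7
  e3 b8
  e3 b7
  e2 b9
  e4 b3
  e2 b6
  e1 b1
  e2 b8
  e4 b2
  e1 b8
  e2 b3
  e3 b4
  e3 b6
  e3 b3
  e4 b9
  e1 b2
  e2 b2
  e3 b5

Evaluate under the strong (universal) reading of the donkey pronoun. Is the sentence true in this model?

"it" takes "a blueprint" as antecedent — a donkey pronoun bound across the clause boundary.
Strong reading: for every (e,b) with drafted(e,b), approved(e,b).
Restrictor pairs: (e1,b1) ✓  (e1,b2) ✓  (e2,b3) ✓  (e2,b6) ✓  (e2,b8) ✓  (e2,b9) ✓  (e3,b3) ✓  (e3,b4) ✓  (e3,b5) ✓  (e3,b7) ✓  (e3,b8) ✓  (e4,b3) ✓  (e4,b4) ✗  (e4,b7) ✓  (e4,b9) ✓
Counterexample: (e4,b4) is in drafted but fails the scope.

False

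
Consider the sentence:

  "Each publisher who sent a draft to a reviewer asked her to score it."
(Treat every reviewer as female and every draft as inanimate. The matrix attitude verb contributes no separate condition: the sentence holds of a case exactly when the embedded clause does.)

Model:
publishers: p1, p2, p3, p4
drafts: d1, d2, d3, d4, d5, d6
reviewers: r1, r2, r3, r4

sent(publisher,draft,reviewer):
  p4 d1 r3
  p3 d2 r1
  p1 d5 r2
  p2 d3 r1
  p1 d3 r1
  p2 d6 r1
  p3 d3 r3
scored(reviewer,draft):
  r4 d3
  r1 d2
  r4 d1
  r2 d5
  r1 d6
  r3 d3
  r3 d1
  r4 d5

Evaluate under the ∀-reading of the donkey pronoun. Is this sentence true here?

False

"her" takes "a reviewer" as antecedent and "it" takes "a draft"; both are donkey pronouns co-varying with the restrictor.
Strong reading: for every (p,d,r) with sent(p,d,r), scored(r,d).
Restrictor triples: (p1,d3,r1)→scored(r1,d3) ✗  (p1,d5,r2)→scored(r2,d5) ✓  (p2,d3,r1)→scored(r1,d3) ✗  (p2,d6,r1)→scored(r1,d6) ✓  (p3,d2,r1)→scored(r1,d2) ✓  (p3,d3,r3)→scored(r3,d3) ✓  (p4,d1,r3)→scored(r3,d1) ✓
Counterexample: (p1,d3,r1) — scored(r1,d3) does not hold.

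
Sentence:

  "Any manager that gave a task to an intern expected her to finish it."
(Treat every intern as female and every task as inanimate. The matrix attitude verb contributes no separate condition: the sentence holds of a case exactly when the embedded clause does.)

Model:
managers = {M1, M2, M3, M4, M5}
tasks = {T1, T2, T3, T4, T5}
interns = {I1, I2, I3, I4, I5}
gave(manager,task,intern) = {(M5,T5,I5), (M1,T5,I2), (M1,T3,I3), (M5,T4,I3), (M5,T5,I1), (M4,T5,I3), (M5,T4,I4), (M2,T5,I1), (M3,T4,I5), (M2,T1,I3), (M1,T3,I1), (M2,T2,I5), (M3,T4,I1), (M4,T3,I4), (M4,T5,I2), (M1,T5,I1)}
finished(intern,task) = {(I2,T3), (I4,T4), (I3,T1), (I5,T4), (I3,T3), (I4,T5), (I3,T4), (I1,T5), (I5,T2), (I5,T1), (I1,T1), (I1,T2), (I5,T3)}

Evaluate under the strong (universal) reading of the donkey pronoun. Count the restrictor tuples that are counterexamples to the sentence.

"her" takes "an intern" as antecedent and "it" takes "a task"; both are donkey pronouns co-varying with the restrictor.
Strong reading: for every (m,t,i) with gave(m,t,i), finished(i,t).
Restrictor triples: (M1,T3,I1)→finished(I1,T3) ✗  (M1,T3,I3)→finished(I3,T3) ✓  (M1,T5,I1)→finished(I1,T5) ✓  (M1,T5,I2)→finished(I2,T5) ✗  (M2,T1,I3)→finished(I3,T1) ✓  (M2,T2,I5)→finished(I5,T2) ✓  (M2,T5,I1)→finished(I1,T5) ✓  (M3,T4,I1)→finished(I1,T4) ✗  (M3,T4,I5)→finished(I5,T4) ✓  (M4,T3,I4)→finished(I4,T3) ✗  (M4,T5,I2)→finished(I2,T5) ✗  (M4,T5,I3)→finished(I3,T5) ✗  (M5,T4,I3)→finished(I3,T4) ✓  (M5,T4,I4)→finished(I4,T4) ✓  (M5,T5,I1)→finished(I1,T5) ✓  (M5,T5,I5)→finished(I5,T5) ✗
Counterexamples (restrictor triples failing the scope): 7.

7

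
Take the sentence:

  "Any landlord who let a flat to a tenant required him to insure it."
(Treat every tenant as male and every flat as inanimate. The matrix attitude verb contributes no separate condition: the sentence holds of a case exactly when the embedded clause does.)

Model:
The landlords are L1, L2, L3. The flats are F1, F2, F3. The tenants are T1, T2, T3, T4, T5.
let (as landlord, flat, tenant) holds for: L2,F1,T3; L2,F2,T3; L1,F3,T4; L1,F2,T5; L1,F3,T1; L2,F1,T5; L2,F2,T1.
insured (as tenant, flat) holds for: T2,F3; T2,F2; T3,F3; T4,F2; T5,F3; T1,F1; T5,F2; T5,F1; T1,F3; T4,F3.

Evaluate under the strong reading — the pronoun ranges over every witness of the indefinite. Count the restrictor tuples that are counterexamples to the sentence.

"him" takes "a tenant" as antecedent and "it" takes "a flat"; both are donkey pronouns co-varying with the restrictor.
Strong reading: for every (l,f,t) with let(l,f,t), insured(t,f).
Restrictor triples: (L1,F2,T5)→insured(T5,F2) ✓  (L1,F3,T1)→insured(T1,F3) ✓  (L1,F3,T4)→insured(T4,F3) ✓  (L2,F1,T3)→insured(T3,F1) ✗  (L2,F1,T5)→insured(T5,F1) ✓  (L2,F2,T1)→insured(T1,F2) ✗  (L2,F2,T3)→insured(T3,F2) ✗
Counterexamples (restrictor triples failing the scope): 3.

3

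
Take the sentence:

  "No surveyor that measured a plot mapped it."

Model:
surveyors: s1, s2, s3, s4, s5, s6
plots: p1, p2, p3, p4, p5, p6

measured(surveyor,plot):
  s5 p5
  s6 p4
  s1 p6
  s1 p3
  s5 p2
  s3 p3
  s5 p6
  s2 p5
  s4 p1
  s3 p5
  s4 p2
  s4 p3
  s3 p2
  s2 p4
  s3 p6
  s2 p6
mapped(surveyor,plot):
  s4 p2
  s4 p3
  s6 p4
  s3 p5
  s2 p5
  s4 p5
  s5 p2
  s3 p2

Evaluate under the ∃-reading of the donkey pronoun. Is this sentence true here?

False

"it" takes "a plot" as antecedent — a donkey pronoun bound across the clause boundary.
Truth condition: for no (s,p) with measured(s,p) does mapped(s,p) hold.
Restrictor pairs — does the scope hold? (s1,p3):fails  (s1,p6):fails  (s2,p4):fails  (s2,p5):holds  (s2,p6):fails  (s3,p2):holds  (s3,p3):fails  (s3,p5):holds  (s3,p6):fails  (s4,p1):fails  (s4,p2):holds  (s4,p3):holds  (s5,p2):holds  (s5,p5):fails  (s5,p6):fails  (s6,p4):holds
Scope holds for 7 pair(s), so the sentence is false.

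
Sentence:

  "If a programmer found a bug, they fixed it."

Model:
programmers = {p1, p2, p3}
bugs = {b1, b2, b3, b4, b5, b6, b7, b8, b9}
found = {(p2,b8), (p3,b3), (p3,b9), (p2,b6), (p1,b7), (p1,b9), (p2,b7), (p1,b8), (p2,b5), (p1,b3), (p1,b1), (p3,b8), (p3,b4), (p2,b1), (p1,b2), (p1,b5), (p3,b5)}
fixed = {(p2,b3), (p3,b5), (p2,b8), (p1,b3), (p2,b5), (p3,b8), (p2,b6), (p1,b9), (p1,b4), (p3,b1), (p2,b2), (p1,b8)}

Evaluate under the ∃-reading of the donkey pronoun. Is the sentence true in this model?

True

"it" takes "a bug" as antecedent — a donkey pronoun bound across the clause boundary.
Weak reading: every programmer p with some found-bug has at least one found-bug b such that fixed(p,b).
Per programmer: p1:✓  p2:✓  p3:✓
Every programmer in the restrictor has a witness.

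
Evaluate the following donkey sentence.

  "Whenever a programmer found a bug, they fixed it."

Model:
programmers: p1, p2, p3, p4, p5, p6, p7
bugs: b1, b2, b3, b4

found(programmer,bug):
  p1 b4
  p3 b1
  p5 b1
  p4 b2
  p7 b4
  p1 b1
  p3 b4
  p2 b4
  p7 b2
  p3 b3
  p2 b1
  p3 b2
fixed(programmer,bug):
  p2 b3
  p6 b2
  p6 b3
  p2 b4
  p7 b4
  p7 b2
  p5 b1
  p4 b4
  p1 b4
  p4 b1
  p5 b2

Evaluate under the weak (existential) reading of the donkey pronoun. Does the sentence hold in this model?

False

"it" takes "a bug" as antecedent — a donkey pronoun bound across the clause boundary.
Weak reading: every programmer p with some found-bug has at least one found-bug b such that fixed(p,b).
Per programmer: p1:✓  p2:✓  p3:✗  p4:✗  p5:✓  p7:✓
p3 has no witness among its found-bugs.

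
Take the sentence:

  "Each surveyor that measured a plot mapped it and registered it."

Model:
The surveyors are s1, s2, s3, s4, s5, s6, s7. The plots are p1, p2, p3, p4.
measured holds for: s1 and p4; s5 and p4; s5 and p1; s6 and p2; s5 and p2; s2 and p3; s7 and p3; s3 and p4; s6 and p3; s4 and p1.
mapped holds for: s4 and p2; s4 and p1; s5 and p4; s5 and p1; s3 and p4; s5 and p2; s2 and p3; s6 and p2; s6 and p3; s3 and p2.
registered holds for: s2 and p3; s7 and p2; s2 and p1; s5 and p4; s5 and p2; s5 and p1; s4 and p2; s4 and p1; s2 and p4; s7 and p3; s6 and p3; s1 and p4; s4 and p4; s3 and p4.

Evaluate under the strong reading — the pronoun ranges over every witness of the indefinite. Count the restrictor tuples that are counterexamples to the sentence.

3

"it" takes "a plot" as antecedent — a donkey pronoun bound across the clause boundary.
Strong reading: for every (s,p) with measured(s,p), mapped(s,p) ∧ registered(s,p).
Restrictor pairs: (s1,p4) ✗  (s2,p3) ✓  (s3,p4) ✓  (s4,p1) ✓  (s5,p1) ✓  (s5,p2) ✓  (s5,p4) ✓  (s6,p2) ✗  (s6,p3) ✓  (s7,p3) ✗
Counterexamples (restrictor pairs failing the scope): 3.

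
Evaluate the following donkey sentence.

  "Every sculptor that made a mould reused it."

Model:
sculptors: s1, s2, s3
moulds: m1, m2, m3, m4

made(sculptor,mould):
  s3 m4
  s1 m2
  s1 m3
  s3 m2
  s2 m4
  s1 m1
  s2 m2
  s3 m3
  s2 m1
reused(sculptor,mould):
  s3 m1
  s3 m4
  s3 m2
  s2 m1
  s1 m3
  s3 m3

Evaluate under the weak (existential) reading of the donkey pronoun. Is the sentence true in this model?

"it" takes "a mould" as antecedent — a donkey pronoun bound across the clause boundary.
Weak reading: every sculptor s with some made-mould has at least one made-mould m such that reused(s,m).
Per sculptor: s1:✓  s2:✓  s3:✓
Every sculptor in the restrictor has a witness.

True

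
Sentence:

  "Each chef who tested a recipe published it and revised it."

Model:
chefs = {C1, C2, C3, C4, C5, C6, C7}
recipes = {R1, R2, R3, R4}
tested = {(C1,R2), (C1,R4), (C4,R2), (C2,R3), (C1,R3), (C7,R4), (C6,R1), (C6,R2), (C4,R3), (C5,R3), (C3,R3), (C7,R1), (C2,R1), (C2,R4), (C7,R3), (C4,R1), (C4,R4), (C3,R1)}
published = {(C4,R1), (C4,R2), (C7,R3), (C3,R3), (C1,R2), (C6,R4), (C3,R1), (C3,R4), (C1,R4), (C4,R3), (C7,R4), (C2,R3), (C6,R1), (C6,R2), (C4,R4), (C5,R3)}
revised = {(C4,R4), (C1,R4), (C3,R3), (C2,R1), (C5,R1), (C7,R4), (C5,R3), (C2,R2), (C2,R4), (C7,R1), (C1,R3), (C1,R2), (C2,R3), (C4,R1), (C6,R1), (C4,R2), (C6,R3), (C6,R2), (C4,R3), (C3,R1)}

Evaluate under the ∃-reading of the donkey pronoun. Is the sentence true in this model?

"it" takes "a recipe" as antecedent — a donkey pronoun bound across the clause boundary.
Weak reading: every chef c with some tested-recipe has at least one tested-recipe r such that published(c,r) ∧ revised(c,r).
Per chef: C1:✓  C2:✓  C3:✓  C4:✓  C5:✓  C6:✓  C7:✓
Every chef in the restrictor has a witness.

True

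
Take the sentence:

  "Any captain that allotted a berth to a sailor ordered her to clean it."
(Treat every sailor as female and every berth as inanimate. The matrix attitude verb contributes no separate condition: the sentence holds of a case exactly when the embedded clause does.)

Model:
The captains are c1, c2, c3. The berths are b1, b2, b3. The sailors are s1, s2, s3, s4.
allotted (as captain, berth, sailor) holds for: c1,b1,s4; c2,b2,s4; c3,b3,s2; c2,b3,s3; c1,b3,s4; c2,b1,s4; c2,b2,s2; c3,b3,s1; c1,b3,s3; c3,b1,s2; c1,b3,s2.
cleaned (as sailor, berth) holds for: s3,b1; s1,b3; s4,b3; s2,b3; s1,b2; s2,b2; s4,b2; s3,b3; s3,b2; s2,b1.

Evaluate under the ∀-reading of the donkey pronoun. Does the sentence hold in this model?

"her" takes "a sailor" as antecedent and "it" takes "a berth"; both are donkey pronouns co-varying with the restrictor.
Strong reading: for every (c,b,s) with allotted(c,b,s), cleaned(s,b).
Restrictor triples: (c1,b1,s4)→cleaned(s4,b1) ✗  (c1,b3,s2)→cleaned(s2,b3) ✓  (c1,b3,s3)→cleaned(s3,b3) ✓  (c1,b3,s4)→cleaned(s4,b3) ✓  (c2,b1,s4)→cleaned(s4,b1) ✗  (c2,b2,s2)→cleaned(s2,b2) ✓  (c2,b2,s4)→cleaned(s4,b2) ✓  (c2,b3,s3)→cleaned(s3,b3) ✓  (c3,b1,s2)→cleaned(s2,b1) ✓  (c3,b3,s1)→cleaned(s1,b3) ✓  (c3,b3,s2)→cleaned(s2,b3) ✓
Counterexample: (c1,b1,s4) — cleaned(s4,b1) does not hold.

False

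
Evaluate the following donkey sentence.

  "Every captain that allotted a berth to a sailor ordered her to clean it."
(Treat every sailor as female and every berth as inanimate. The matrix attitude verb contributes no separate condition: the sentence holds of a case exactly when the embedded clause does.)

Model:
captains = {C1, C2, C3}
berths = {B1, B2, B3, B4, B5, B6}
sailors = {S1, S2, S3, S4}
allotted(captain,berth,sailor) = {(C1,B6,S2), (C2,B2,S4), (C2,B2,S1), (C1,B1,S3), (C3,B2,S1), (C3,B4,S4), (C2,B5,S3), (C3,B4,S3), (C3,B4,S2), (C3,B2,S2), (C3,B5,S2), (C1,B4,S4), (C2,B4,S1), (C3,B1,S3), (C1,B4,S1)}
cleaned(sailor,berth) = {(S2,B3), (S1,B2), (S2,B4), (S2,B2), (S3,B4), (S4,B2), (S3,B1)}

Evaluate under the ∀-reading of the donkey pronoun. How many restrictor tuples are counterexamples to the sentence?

"her" takes "a sailor" as antecedent and "it" takes "a berth"; both are donkey pronouns co-varying with the restrictor.
Strong reading: for every (c,b,s) with allotted(c,b,s), cleaned(s,b).
Restrictor triples: (C1,B1,S3)→cleaned(S3,B1) ✓  (C1,B4,S1)→cleaned(S1,B4) ✗  (C1,B4,S4)→cleaned(S4,B4) ✗  (C1,B6,S2)→cleaned(S2,B6) ✗  (C2,B2,S1)→cleaned(S1,B2) ✓  (C2,B2,S4)→cleaned(S4,B2) ✓  (C2,B4,S1)→cleaned(S1,B4) ✗  (C2,B5,S3)→cleaned(S3,B5) ✗  (C3,B1,S3)→cleaned(S3,B1) ✓  (C3,B2,S1)→cleaned(S1,B2) ✓  (C3,B2,S2)→cleaned(S2,B2) ✓  (C3,B4,S2)→cleaned(S2,B4) ✓  (C3,B4,S3)→cleaned(S3,B4) ✓  (C3,B4,S4)→cleaned(S4,B4) ✗  (C3,B5,S2)→cleaned(S2,B5) ✗
Counterexamples (restrictor triples failing the scope): 7.

7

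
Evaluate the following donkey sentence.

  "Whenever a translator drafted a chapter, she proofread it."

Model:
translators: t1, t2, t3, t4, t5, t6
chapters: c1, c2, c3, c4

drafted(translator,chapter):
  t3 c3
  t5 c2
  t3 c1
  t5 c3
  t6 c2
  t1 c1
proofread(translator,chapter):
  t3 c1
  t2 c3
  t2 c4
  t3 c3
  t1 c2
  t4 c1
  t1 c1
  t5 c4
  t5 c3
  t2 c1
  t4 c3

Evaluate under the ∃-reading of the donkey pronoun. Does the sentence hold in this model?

"it" takes "a chapter" as antecedent — a donkey pronoun bound across the clause boundary.
Weak reading: every translator t with some drafted-chapter has at least one drafted-chapter c such that proofread(t,c).
Per translator: t1:✓  t3:✓  t5:✓  t6:✗
t6 has no witness among its drafted-chapters.

False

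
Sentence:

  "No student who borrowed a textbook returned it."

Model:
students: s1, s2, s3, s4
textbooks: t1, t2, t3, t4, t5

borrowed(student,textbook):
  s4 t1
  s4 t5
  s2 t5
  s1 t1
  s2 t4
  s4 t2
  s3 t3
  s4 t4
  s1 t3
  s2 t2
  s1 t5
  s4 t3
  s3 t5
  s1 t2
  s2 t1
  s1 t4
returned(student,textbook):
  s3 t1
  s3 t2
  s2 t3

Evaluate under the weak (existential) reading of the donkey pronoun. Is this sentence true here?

"it" takes "a textbook" as antecedent — a donkey pronoun bound across the clause boundary.
Truth condition: for no (s,t) with borrowed(s,t) does returned(s,t) hold.
Restrictor pairs — does the scope hold? (s1,t1):fails  (s1,t2):fails  (s1,t3):fails  (s1,t4):fails  (s1,t5):fails  (s2,t1):fails  (s2,t2):fails  (s2,t4):fails  (s2,t5):fails  (s3,t3):fails  (s3,t5):fails  (s4,t1):fails  (s4,t2):fails  (s4,t3):fails  (s4,t4):fails  (s4,t5):fails
Scope holds for no restrictor pair, so the sentence is true.

True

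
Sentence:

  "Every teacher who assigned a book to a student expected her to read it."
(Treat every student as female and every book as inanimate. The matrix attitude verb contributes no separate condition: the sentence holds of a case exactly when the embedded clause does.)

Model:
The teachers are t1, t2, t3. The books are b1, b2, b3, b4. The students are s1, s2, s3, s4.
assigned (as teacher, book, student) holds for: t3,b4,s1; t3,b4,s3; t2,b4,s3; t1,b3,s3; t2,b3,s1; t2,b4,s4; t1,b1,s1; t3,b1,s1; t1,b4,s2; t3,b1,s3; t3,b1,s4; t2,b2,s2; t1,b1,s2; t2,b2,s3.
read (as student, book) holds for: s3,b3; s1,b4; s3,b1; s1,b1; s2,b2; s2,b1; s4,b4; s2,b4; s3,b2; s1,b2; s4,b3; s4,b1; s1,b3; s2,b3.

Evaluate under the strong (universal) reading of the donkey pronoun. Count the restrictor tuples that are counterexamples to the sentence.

2

"her" takes "a student" as antecedent and "it" takes "a book"; both are donkey pronouns co-varying with the restrictor.
Strong reading: for every (t,b,s) with assigned(t,b,s), read(s,b).
Restrictor triples: (t1,b1,s1)→read(s1,b1) ✓  (t1,b1,s2)→read(s2,b1) ✓  (t1,b3,s3)→read(s3,b3) ✓  (t1,b4,s2)→read(s2,b4) ✓  (t2,b2,s2)→read(s2,b2) ✓  (t2,b2,s3)→read(s3,b2) ✓  (t2,b3,s1)→read(s1,b3) ✓  (t2,b4,s3)→read(s3,b4) ✗  (t2,b4,s4)→read(s4,b4) ✓  (t3,b1,s1)→read(s1,b1) ✓  (t3,b1,s3)→read(s3,b1) ✓  (t3,b1,s4)→read(s4,b1) ✓  (t3,b4,s1)→read(s1,b4) ✓  (t3,b4,s3)→read(s3,b4) ✗
Counterexamples (restrictor triples failing the scope): 2.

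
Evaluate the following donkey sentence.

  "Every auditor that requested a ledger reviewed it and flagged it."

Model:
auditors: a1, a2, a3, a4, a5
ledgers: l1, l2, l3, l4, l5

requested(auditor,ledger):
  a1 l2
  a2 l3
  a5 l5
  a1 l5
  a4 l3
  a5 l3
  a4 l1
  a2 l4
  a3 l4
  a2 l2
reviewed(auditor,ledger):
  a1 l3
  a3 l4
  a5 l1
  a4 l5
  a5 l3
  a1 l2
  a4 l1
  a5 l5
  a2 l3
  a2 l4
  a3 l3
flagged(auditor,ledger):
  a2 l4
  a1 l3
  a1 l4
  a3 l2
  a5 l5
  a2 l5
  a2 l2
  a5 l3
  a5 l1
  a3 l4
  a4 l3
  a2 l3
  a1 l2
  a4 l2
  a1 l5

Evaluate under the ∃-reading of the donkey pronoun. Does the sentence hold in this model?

"it" takes "a ledger" as antecedent — a donkey pronoun bound across the clause boundary.
Weak reading: every auditor a with some requested-ledger has at least one requested-ledger l such that reviewed(a,l) ∧ flagged(a,l).
Per auditor: a1:✓  a2:✓  a3:✓  a4:✗  a5:✓
a4 has no witness among its requested-ledgers.

False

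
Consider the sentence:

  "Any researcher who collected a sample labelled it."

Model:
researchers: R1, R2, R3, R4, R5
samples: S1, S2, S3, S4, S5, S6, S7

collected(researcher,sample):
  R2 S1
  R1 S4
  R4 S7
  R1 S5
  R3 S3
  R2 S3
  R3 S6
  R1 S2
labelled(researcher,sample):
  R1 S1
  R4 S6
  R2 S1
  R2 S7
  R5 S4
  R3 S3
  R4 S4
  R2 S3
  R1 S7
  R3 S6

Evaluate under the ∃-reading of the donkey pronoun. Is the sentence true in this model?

"it" takes "a sample" as antecedent — a donkey pronoun bound across the clause boundary.
Weak reading: every researcher r with some collected-sample has at least one collected-sample s such that labelled(r,s).
Per researcher: R1:✗  R2:✓  R3:✓  R4:✗
R1 has no witness among its collected-samples.

False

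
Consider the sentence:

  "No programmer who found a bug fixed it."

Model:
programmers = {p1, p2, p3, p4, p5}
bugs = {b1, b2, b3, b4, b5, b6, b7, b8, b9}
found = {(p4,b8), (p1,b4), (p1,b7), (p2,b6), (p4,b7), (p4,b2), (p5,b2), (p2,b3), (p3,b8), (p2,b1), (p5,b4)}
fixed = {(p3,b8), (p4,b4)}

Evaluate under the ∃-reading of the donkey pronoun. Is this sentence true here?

"it" takes "a bug" as antecedent — a donkey pronoun bound across the clause boundary.
Truth condition: for no (p,b) with found(p,b) does fixed(p,b) hold.
Restrictor pairs — does the scope hold? (p1,b4):fails  (p1,b7):fails  (p2,b1):fails  (p2,b3):fails  (p2,b6):fails  (p3,b8):holds  (p4,b2):fails  (p4,b7):fails  (p4,b8):fails  (p5,b2):fails  (p5,b4):fails
Scope holds for 1 pair(s), so the sentence is false.

False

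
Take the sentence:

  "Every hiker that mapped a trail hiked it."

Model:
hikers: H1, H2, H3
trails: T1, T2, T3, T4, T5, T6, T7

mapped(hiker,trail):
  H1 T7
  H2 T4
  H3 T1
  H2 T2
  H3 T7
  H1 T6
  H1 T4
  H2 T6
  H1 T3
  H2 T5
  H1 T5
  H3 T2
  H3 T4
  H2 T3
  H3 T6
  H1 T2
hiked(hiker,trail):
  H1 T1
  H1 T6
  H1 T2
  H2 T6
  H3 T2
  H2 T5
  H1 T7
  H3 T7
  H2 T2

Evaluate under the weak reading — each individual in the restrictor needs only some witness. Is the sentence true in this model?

True

"it" takes "a trail" as antecedent — a donkey pronoun bound across the clause boundary.
Weak reading: every hiker h with some mapped-trail has at least one mapped-trail t such that hiked(h,t).
Per hiker: H1:✓  H2:✓  H3:✓
Every hiker in the restrictor has a witness.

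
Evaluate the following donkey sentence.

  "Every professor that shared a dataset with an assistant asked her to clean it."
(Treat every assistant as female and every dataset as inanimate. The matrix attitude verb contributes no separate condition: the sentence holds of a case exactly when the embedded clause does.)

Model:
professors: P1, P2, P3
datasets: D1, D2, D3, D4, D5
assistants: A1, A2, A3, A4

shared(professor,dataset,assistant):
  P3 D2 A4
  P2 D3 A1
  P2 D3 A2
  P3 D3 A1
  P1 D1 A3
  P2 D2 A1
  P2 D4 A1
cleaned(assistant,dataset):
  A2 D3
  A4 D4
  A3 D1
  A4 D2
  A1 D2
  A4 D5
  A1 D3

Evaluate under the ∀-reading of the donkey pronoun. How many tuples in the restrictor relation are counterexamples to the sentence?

1

"her" takes "an assistant" as antecedent and "it" takes "a dataset"; both are donkey pronouns co-varying with the restrictor.
Strong reading: for every (p,d,a) with shared(p,d,a), cleaned(a,d).
Restrictor triples: (P1,D1,A3)→cleaned(A3,D1) ✓  (P2,D2,A1)→cleaned(A1,D2) ✓  (P2,D3,A1)→cleaned(A1,D3) ✓  (P2,D3,A2)→cleaned(A2,D3) ✓  (P2,D4,A1)→cleaned(A1,D4) ✗  (P3,D2,A4)→cleaned(A4,D2) ✓  (P3,D3,A1)→cleaned(A1,D3) ✓
Counterexamples (restrictor triples failing the scope): 1.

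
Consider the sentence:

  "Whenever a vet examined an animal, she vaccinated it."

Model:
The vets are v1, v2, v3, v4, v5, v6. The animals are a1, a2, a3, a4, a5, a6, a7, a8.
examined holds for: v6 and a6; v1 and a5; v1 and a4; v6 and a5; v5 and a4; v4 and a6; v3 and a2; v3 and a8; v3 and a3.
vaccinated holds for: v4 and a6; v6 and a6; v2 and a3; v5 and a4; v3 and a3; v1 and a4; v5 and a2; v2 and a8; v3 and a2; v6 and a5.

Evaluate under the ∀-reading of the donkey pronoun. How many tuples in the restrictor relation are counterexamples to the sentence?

"it" takes "an animal" as antecedent — a donkey pronoun bound across the clause boundary.
Strong reading: for every (v,a) with examined(v,a), vaccinated(v,a).
Restrictor pairs: (v1,a4) ✓  (v1,a5) ✗  (v3,a2) ✓  (v3,a3) ✓  (v3,a8) ✗  (v4,a6) ✓  (v5,a4) ✓  (v6,a5) ✓  (v6,a6) ✓
Counterexamples (restrictor pairs failing the scope): 2.

2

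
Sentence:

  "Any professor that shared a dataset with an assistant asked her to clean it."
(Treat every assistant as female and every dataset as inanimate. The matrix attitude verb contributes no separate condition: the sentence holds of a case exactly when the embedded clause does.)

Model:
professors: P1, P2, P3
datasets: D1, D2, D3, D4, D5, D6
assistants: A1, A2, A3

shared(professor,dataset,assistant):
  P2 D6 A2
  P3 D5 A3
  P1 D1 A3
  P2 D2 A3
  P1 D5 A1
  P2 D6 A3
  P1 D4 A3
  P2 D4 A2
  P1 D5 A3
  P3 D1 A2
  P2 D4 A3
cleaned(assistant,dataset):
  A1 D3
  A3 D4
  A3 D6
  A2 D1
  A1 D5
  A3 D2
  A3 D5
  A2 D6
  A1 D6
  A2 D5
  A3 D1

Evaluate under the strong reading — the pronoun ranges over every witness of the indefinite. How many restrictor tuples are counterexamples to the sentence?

1

"her" takes "an assistant" as antecedent and "it" takes "a dataset"; both are donkey pronouns co-varying with the restrictor.
Strong reading: for every (p,d,a) with shared(p,d,a), cleaned(a,d).
Restrictor triples: (P1,D1,A3)→cleaned(A3,D1) ✓  (P1,D4,A3)→cleaned(A3,D4) ✓  (P1,D5,A1)→cleaned(A1,D5) ✓  (P1,D5,A3)→cleaned(A3,D5) ✓  (P2,D2,A3)→cleaned(A3,D2) ✓  (P2,D4,A2)→cleaned(A2,D4) ✗  (P2,D4,A3)→cleaned(A3,D4) ✓  (P2,D6,A2)→cleaned(A2,D6) ✓  (P2,D6,A3)→cleaned(A3,D6) ✓  (P3,D1,A2)→cleaned(A2,D1) ✓  (P3,D5,A3)→cleaned(A3,D5) ✓
Counterexamples (restrictor triples failing the scope): 1.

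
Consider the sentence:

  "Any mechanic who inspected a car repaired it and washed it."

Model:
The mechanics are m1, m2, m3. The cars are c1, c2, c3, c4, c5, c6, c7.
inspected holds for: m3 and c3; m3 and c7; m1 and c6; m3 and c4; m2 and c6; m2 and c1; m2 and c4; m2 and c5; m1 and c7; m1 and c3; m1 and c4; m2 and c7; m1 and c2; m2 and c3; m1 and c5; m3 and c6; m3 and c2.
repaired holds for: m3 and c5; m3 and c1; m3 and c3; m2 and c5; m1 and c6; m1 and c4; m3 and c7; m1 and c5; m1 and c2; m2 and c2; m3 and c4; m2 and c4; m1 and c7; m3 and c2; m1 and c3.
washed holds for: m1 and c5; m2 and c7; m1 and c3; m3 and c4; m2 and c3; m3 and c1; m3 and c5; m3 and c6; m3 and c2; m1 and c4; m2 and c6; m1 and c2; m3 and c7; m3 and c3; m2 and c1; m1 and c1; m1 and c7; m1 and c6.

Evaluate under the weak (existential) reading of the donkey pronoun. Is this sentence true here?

False

"it" takes "a car" as antecedent — a donkey pronoun bound across the clause boundary.
Weak reading: every mechanic m with some inspected-car has at least one inspected-car c such that repaired(m,c) ∧ washed(m,c).
Per mechanic: m1:✓  m2:✗  m3:✓
m2 has no witness among its inspected-cars.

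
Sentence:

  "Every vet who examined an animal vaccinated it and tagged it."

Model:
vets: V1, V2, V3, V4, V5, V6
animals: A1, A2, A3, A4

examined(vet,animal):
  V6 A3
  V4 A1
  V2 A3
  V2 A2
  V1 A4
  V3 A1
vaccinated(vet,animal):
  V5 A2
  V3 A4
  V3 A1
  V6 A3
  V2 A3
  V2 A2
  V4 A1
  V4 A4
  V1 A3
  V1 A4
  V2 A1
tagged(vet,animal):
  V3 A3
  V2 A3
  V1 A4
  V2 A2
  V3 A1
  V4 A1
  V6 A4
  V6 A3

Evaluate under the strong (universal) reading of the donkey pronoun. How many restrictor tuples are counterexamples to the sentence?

"it" takes "an animal" as antecedent — a donkey pronoun bound across the clause boundary.
Strong reading: for every (v,a) with examined(v,a), vaccinated(v,a) ∧ tagged(v,a).
Restrictor pairs: (V1,A4) ✓  (V2,A2) ✓  (V2,A3) ✓  (V3,A1) ✓  (V4,A1) ✓  (V6,A3) ✓
Counterexamples (restrictor pairs failing the scope): 0.

0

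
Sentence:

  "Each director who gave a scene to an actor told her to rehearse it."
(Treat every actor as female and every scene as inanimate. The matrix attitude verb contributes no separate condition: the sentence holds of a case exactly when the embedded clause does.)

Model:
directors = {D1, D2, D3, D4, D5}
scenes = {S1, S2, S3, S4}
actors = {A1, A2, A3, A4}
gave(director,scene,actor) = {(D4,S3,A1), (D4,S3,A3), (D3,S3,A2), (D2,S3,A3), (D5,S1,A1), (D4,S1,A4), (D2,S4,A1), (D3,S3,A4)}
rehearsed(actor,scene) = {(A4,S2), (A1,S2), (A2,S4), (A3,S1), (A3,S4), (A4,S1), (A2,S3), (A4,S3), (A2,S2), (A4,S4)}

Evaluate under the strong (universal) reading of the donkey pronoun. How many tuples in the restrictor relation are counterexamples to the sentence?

"her" takes "an actor" as antecedent and "it" takes "a scene"; both are donkey pronouns co-varying with the restrictor.
Strong reading: for every (d,s,a) with gave(d,s,a), rehearsed(a,s).
Restrictor triples: (D2,S3,A3)→rehearsed(A3,S3) ✗  (D2,S4,A1)→rehearsed(A1,S4) ✗  (D3,S3,A2)→rehearsed(A2,S3) ✓  (D3,S3,A4)→rehearsed(A4,S3) ✓  (D4,S1,A4)→rehearsed(A4,S1) ✓  (D4,S3,A1)→rehearsed(A1,S3) ✗  (D4,S3,A3)→rehearsed(A3,S3) ✗  (D5,S1,A1)→rehearsed(A1,S1) ✗
Counterexamples (restrictor triples failing the scope): 5.

5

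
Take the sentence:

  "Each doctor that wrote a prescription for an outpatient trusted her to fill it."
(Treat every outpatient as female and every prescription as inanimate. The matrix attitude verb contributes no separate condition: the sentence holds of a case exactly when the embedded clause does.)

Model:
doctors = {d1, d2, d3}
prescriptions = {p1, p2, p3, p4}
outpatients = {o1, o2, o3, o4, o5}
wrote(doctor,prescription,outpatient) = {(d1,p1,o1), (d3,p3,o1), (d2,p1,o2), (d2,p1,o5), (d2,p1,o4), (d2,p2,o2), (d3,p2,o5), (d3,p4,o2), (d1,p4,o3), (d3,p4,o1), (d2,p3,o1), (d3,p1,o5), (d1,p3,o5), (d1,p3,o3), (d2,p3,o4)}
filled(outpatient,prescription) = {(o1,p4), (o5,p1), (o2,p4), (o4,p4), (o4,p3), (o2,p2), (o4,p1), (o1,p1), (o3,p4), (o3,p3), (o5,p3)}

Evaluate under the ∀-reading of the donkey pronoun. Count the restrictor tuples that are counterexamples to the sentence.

4

"her" takes "an outpatient" as antecedent and "it" takes "a prescription"; both are donkey pronouns co-varying with the restrictor.
Strong reading: for every (d,p,o) with wrote(d,p,o), filled(o,p).
Restrictor triples: (d1,p1,o1)→filled(o1,p1) ✓  (d1,p3,o3)→filled(o3,p3) ✓  (d1,p3,o5)→filled(o5,p3) ✓  (d1,p4,o3)→filled(o3,p4) ✓  (d2,p1,o2)→filled(o2,p1) ✗  (d2,p1,o4)→filled(o4,p1) ✓  (d2,p1,o5)→filled(o5,p1) ✓  (d2,p2,o2)→filled(o2,p2) ✓  (d2,p3,o1)→filled(o1,p3) ✗  (d2,p3,o4)→filled(o4,p3) ✓  (d3,p1,o5)→filled(o5,p1) ✓  (d3,p2,o5)→filled(o5,p2) ✗  (d3,p3,o1)→filled(o1,p3) ✗  (d3,p4,o1)→filled(o1,p4) ✓  (d3,p4,o2)→filled(o2,p4) ✓
Counterexamples (restrictor triples failing the scope): 4.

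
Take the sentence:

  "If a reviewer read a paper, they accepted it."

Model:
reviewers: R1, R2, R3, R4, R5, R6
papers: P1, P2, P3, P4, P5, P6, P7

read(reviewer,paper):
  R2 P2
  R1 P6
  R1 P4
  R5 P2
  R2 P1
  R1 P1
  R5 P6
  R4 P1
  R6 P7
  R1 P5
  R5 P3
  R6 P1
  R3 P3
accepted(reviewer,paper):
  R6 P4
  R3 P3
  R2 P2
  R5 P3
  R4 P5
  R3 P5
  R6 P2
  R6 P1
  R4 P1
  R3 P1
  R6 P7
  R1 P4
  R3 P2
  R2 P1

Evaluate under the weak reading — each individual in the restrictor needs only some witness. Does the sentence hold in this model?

"it" takes "a paper" as antecedent — a donkey pronoun bound across the clause boundary.
Weak reading: every reviewer r with some read-paper has at least one read-paper p such that accepted(r,p).
Per reviewer: R1:✓  R2:✓  R3:✓  R4:✓  R5:✓  R6:✓
Every reviewer in the restrictor has a witness.

True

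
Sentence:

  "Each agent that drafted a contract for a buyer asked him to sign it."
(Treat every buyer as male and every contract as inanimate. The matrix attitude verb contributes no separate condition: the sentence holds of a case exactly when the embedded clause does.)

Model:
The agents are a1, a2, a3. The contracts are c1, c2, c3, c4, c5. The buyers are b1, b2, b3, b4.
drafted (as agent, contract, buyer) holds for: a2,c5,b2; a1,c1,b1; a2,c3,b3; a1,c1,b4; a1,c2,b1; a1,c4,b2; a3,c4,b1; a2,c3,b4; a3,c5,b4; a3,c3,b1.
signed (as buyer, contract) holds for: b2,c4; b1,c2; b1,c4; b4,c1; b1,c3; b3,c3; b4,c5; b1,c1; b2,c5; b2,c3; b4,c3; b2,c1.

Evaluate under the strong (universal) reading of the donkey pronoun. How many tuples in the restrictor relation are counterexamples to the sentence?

0

"him" takes "a buyer" as antecedent and "it" takes "a contract"; both are donkey pronouns co-varying with the restrictor.
Strong reading: for every (a,c,b) with drafted(a,c,b), signed(b,c).
Restrictor triples: (a1,c1,b1)→signed(b1,c1) ✓  (a1,c1,b4)→signed(b4,c1) ✓  (a1,c2,b1)→signed(b1,c2) ✓  (a1,c4,b2)→signed(b2,c4) ✓  (a2,c3,b3)→signed(b3,c3) ✓  (a2,c3,b4)→signed(b4,c3) ✓  (a2,c5,b2)→signed(b2,c5) ✓  (a3,c3,b1)→signed(b1,c3) ✓  (a3,c4,b1)→signed(b1,c4) ✓  (a3,c5,b4)→signed(b4,c5) ✓
Counterexamples (restrictor triples failing the scope): 0.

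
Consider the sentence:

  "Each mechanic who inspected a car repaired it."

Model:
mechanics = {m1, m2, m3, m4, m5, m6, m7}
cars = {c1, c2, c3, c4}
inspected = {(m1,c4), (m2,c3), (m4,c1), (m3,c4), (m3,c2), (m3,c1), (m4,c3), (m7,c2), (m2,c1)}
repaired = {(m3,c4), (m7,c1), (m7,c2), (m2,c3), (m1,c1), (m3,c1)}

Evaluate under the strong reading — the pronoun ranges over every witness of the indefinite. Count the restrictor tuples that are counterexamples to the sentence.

5

"it" takes "a car" as antecedent — a donkey pronoun bound across the clause boundary.
Strong reading: for every (m,c) with inspected(m,c), repaired(m,c).
Restrictor pairs: (m1,c4) ✗  (m2,c1) ✗  (m2,c3) ✓  (m3,c1) ✓  (m3,c2) ✗  (m3,c4) ✓  (m4,c1) ✗  (m4,c3) ✗  (m7,c2) ✓
Counterexamples (restrictor pairs failing the scope): 5.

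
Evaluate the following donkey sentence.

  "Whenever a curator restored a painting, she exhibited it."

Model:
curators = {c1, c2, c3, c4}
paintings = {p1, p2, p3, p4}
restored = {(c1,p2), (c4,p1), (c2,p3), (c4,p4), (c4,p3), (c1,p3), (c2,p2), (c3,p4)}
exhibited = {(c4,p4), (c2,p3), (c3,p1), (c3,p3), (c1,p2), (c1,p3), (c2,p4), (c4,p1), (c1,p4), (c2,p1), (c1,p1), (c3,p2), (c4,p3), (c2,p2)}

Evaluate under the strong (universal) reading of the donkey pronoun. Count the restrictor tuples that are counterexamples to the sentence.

1

"it" takes "a painting" as antecedent — a donkey pronoun bound across the clause boundary.
Strong reading: for every (c,p) with restored(c,p), exhibited(c,p).
Restrictor pairs: (c1,p2) ✓  (c1,p3) ✓  (c2,p2) ✓  (c2,p3) ✓  (c3,p4) ✗  (c4,p1) ✓  (c4,p3) ✓  (c4,p4) ✓
Counterexamples (restrictor pairs failing the scope): 1.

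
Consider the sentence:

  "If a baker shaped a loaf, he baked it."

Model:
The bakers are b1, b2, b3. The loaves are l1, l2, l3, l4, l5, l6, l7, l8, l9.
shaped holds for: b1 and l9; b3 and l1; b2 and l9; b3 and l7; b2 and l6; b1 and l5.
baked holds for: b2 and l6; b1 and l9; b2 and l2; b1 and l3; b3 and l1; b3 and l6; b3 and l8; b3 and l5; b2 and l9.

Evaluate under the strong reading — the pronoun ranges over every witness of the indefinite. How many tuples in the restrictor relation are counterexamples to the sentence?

2

"it" takes "a loaf" as antecedent — a donkey pronoun bound across the clause boundary.
Strong reading: for every (b,l) with shaped(b,l), baked(b,l).
Restrictor pairs: (b1,l5) ✗  (b1,l9) ✓  (b2,l6) ✓  (b2,l9) ✓  (b3,l1) ✓  (b3,l7) ✗
Counterexamples (restrictor pairs failing the scope): 2.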